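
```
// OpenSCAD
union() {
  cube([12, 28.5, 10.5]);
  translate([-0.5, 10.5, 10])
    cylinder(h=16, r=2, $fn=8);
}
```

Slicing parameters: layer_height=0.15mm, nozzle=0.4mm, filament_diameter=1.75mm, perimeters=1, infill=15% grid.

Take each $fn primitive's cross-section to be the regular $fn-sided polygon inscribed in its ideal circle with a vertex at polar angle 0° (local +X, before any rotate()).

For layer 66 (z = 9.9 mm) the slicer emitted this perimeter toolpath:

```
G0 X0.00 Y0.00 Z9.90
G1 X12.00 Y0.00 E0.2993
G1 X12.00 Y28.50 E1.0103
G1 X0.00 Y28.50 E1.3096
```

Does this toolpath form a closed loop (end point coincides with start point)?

Start point (G0): (0.00, 0.00). End point (last G1): the path does not return to the start — open.

no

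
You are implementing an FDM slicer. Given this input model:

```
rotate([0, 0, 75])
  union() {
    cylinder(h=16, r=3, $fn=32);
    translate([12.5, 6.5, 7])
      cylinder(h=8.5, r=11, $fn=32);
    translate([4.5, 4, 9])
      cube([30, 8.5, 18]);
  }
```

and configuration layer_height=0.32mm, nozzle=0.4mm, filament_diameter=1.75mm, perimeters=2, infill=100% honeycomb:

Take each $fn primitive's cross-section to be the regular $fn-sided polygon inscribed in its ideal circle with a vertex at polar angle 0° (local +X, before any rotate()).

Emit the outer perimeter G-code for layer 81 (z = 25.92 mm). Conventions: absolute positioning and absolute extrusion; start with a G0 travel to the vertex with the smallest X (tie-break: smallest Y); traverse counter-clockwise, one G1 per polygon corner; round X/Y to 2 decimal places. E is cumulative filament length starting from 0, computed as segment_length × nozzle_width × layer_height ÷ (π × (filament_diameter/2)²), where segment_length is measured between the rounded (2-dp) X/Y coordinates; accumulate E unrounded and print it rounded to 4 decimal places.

At z = 25.92 mm: the cylinder is not intersected at this z (z outside [0, 16]); the cylinder at (12.5, 6.5) is not intersected at this z (z outside [7, 15.5]); the cube at (4.5, 4) (footprint 30×8.5) is included at this height; Merging all regions: only the 30×8.5 cube at (4.5, 4) is present, so the union is just that shape — 1 connected region; (rotated 75° about Z; rotation is an isometry so areas/perimeters/island counts are preserved). The outline is a single polygon with 4 vertices. Extrusion per mm of travel: 0.4 × 0.32 / (π × 0.875²) = 0.053216. Accumulating E over each segment gives final E = 4.0980.

G0 X-10.91 Y7.58 Z25.92
G1 X-2.70 Y5.38 E0.4523
G1 X5.07 Y34.36 E2.0490
G1 X-3.14 Y36.56 E2.5013
G1 X-10.91 Y7.58 E4.0980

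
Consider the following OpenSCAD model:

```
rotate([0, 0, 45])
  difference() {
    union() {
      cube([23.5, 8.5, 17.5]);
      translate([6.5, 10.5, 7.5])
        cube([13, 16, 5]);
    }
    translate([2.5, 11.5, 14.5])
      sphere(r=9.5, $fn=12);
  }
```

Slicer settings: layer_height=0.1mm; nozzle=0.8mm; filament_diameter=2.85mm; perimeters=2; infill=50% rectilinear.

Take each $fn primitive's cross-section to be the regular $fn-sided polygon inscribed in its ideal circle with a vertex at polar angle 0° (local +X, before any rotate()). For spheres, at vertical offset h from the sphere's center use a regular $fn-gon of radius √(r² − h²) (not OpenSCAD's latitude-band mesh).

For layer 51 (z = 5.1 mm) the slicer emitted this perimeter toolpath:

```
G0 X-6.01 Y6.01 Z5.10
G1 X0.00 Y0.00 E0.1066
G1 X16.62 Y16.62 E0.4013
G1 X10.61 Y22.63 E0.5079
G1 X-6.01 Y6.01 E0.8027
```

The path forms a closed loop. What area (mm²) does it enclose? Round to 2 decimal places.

199.77 mm²

Apply the shoelace formula to the sequence of (X, Y) vertices; enclosed area = 199.77 mm².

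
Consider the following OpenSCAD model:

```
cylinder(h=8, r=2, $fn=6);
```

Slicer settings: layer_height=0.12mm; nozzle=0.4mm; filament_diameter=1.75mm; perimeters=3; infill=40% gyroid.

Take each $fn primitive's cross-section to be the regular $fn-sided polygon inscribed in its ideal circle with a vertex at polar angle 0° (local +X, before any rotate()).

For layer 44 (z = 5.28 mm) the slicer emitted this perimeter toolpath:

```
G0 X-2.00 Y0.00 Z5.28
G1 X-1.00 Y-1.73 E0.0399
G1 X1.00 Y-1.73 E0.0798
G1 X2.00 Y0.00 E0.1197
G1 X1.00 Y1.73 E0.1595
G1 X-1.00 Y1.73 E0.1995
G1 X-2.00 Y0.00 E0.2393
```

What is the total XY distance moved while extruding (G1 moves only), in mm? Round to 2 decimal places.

Sum the Euclidean lengths of each G1 segment: total = 11.99 mm.

11.99 mm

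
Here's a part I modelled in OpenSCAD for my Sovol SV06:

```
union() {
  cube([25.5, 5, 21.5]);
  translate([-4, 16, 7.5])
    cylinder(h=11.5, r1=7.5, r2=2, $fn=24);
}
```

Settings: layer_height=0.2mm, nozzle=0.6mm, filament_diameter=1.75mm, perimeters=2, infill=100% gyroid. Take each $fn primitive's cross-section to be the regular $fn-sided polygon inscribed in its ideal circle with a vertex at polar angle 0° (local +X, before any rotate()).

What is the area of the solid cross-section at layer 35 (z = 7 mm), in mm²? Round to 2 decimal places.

127.50 mm²

At z = 7 mm: the 25.5×5 cube contributes its full rectangle (area 127.50 mm²); the cone at (-4, 16) does not reach this height (z outside [7.5, 19]); Taking the union: only the 25.5×5 cube is present, so the union is just that shape — area = 127.50 mm². Overall, the cross-section is a single solid region. Net area = 127.50 mm².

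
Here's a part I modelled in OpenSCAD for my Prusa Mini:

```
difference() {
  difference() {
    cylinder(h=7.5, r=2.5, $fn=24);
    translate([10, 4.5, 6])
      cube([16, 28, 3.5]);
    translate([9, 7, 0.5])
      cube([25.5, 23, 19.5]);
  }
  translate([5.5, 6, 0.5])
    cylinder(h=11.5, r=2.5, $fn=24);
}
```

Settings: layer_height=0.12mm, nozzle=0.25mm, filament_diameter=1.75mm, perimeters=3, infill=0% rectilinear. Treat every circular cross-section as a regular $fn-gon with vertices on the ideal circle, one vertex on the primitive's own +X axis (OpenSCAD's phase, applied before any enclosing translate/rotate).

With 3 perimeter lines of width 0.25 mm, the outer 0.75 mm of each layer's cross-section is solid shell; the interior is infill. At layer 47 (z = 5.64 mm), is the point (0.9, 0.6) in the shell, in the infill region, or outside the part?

At z = 5.64 mm: the r=2.5 cylinder gives a regular 24-gon of circumradius 2.5 (constant along its height); the cube at (10, 4.5) is not intersected at this z (z outside [6, 9.5]); the cube at (9, 7) is present — its section is the full 25.5×23 rectangle; After the difference (first − rest): starting from the r=2.5 cylinder, the 25.5×23 cube at (9, 7) misses the remaining region (no effect) — 1 connected region; the r=2.5 cylinder at (5.5, 6) contributes a regular 24-gon of circumradius 2.5; Subtracting the remaining from the first: starting from the result so far, the r=2.5 cylinder at (5.5, 6) misses the remaining region (no effect) — 1 connected region. Overall, the cross-section is a single solid region. The nearest boundary edge runs (1.77, 1.77)→(2.17, 1.25); distance from the point to it = 1.40 mm. The point is inside the cross-section and 1.40 mm from the nearest boundary — more than the 0.75 mm shell width (3 × 0.25), so it's in the infill interior.

infill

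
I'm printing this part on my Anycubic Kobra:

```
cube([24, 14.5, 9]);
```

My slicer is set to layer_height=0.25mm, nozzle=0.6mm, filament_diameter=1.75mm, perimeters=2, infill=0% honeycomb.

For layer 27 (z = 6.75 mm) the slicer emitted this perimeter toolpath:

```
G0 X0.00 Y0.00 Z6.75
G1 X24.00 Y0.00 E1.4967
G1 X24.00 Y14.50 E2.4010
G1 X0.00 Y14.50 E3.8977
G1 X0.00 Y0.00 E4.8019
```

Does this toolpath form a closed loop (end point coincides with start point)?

Start point (G0): (0.00, 0.00). End point (last G1): the path returns to the start — closed.

yes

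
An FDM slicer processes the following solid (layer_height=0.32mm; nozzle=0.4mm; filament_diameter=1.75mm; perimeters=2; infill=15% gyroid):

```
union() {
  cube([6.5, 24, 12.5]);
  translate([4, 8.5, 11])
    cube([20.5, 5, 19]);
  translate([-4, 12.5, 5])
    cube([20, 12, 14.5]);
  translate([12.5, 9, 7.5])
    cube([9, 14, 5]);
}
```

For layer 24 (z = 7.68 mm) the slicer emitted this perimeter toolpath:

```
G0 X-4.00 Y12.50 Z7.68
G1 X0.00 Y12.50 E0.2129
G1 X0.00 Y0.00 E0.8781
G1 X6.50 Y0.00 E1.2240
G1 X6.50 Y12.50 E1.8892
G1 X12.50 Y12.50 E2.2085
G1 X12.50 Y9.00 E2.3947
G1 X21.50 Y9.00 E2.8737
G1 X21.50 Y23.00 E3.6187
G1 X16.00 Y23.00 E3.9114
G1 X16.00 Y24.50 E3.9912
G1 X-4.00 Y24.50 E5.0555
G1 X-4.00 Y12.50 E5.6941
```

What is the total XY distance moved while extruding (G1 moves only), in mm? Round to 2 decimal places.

Sum the Euclidean lengths of each G1 segment: total = 107.00 mm.

107.00 mm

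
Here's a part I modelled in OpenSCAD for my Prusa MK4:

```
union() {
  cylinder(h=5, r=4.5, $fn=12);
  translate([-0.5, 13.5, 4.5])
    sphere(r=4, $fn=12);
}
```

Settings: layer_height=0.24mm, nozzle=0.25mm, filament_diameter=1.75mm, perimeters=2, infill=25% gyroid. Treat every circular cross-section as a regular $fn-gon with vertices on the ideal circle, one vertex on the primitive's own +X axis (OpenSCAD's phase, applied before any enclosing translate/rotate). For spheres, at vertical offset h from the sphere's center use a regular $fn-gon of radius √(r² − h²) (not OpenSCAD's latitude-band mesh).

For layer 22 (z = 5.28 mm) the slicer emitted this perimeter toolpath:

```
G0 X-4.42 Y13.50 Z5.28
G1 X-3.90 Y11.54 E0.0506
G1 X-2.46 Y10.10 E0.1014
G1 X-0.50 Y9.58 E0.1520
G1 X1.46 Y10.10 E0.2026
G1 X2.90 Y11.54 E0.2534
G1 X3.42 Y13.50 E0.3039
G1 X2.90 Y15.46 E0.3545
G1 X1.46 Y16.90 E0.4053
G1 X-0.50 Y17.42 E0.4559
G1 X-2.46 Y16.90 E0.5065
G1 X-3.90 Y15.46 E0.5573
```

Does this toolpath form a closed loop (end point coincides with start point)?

no

Start point (G0): (-4.42, 13.50). End point (last G1): the path does not return to the start — open.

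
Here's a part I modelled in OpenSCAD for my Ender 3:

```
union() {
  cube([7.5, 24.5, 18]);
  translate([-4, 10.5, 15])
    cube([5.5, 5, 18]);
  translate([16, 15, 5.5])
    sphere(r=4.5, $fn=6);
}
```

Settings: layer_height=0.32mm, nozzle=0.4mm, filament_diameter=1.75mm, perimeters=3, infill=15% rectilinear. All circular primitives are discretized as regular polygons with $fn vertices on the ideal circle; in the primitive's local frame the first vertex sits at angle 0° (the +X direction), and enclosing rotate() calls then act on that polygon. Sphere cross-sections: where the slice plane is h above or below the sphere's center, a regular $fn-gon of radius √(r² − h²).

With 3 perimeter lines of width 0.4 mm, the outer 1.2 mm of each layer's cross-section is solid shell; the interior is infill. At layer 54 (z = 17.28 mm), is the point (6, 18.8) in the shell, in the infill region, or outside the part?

infill

At z = 17.28 mm: the cube (footprint 7.5×24.5) is included at this height; the 5.5×5 cube at (-4, 10.5) contributes its full rectangle; the sphere at (16, 15) is not intersected at this z (|z−center|=11.780 > r=4.5); Taking the union: the regions partially overlap (shared area 7.50 mm²), so overlapping operands fuse into one piece — 1 connected region. Overall, the cross-section is a single solid region. The nearest boundary edge runs (7.50, 24.50)→(7.50, 0.00); distance from the point to it = 1.50 mm. The point is inside the cross-section and 1.50 mm from the nearest boundary — more than the 1.2 mm shell width (3 × 0.4), so it's in the infill interior.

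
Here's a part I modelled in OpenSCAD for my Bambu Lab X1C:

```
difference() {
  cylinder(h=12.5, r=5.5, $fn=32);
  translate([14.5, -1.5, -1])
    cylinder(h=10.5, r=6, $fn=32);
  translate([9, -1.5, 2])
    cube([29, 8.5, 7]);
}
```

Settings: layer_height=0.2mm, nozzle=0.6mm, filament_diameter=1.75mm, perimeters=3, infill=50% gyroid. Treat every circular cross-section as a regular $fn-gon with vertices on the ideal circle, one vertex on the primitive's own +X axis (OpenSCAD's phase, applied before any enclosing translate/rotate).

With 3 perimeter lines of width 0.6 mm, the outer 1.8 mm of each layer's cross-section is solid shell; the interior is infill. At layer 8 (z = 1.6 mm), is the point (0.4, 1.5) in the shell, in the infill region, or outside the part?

infill

At z = 1.6 mm: the r=5.5 cylinder contributes a regular 32-gon of circumradius 5.5; the cylinder at (14.5, -1.5): section is a regular 32-gon, circumradius r=6; the cube at (9, -1.5) is not intersected at this z (z outside [2, 9]); Subtracting the remaining from the first: starting from the r=5.5 cylinder, the r=6 cylinder at (14.5, -1.5) misses the remaining region (no effect) — 1 connected region. Overall, the cross-section is a single solid region. The nearest boundary edge runs (1.07, 5.39)→(2.10, 5.08); distance from the point to it = 3.92 mm. The point is inside the cross-section and 3.92 mm from the nearest boundary — more than the 1.8 mm shell width (3 × 0.6), so it's in the infill interior.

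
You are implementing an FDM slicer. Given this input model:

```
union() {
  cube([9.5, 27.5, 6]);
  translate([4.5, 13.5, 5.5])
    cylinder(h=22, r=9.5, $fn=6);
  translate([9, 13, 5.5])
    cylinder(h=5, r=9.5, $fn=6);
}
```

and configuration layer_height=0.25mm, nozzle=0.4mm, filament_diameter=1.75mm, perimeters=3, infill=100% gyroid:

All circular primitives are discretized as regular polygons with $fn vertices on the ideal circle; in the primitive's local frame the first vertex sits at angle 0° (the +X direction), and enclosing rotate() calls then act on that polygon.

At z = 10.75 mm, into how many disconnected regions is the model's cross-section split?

At z = 10.75 mm: the cube is not intersected at this z (z outside [0, 6]); the r=9.5 cylinder at (4.5, 13.5) contributes a regular 6-gon of circumradius 9.5; the cylinder at (9, 13) is not intersected at this z (z outside [5.5, 10.5]); Merging all regions: only the r=9.5 cylinder at (4.5, 13.5) is present, so the union is just that shape — 1 connected region. The result has 1 disconnected region.

1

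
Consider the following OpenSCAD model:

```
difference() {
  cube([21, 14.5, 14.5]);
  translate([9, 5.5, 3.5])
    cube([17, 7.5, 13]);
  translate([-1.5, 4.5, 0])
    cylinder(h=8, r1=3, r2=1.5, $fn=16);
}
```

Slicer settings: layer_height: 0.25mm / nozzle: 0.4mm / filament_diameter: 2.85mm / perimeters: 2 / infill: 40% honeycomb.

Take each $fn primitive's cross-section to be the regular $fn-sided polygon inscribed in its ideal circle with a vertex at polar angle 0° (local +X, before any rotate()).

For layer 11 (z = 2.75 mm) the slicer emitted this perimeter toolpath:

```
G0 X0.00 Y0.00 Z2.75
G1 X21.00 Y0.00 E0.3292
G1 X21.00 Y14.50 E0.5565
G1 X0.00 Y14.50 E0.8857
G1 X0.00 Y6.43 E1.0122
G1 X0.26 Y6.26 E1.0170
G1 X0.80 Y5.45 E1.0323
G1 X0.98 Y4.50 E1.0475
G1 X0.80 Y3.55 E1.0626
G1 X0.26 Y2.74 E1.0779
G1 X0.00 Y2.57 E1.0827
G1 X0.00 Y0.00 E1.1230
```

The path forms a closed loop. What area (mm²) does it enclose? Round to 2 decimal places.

Apply the shoelace formula to the sequence of (X, Y) vertices; enclosed area = 301.91 mm².

301.91 mm²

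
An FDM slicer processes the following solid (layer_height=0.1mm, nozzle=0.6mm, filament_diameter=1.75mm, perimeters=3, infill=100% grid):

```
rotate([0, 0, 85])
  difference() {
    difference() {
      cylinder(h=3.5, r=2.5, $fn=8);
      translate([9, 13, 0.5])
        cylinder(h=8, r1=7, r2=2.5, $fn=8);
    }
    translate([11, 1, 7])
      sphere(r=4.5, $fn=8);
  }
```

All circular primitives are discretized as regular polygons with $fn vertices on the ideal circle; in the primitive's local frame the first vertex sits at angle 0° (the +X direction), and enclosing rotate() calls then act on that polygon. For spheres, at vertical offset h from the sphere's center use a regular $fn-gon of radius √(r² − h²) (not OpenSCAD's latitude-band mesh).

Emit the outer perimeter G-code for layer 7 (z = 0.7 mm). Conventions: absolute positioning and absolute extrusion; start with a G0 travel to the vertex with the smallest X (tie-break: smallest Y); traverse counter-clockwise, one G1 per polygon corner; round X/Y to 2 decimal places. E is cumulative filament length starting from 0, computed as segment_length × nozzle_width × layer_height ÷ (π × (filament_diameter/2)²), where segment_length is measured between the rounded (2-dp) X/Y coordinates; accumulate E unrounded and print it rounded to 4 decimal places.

G0 X-2.49 Y0.22 Z0.70
G1 X-1.92 Y-1.61 E0.0478
G1 X-0.22 Y-2.49 E0.0956
G1 X1.61 Y-1.92 E0.1434
G1 X2.49 Y-0.22 E0.1911
G1 X1.92 Y1.61 E0.2389
G1 X0.22 Y2.49 E0.2867
G1 X-1.61 Y1.92 E0.3345
G1 X-2.49 Y0.22 E0.3823

At z = 0.7 mm: the r=2.5 cylinder gives a regular 8-gon of circumradius 2.5 (constant along its height); the cone at (9, 13) contributes a regular 8-gon of circumradius 6.888 (interpolated between r1=7 and r2=2.5 at t=0.025); After the difference (first − rest): starting from the r=2.5 cylinder, the cone at (9, 13) misses the remaining region (no effect) — 1 connected region; the sphere at (11, 1) is absent (|z−center|=6.300 > r=4.5); Taking the first minus the rest: none of the subtracted shapes is present at this height, so that combined region is unchanged — 1 connected region; (whole slice rotated 85° about Z — lengths, areas and connectivity unchanged). The outline is a single polygon with 8 vertices. Extrusion per mm of travel: 0.6 × 0.1 / (π × 0.875²) = 0.024945. Accumulating E over each segment gives final E = 0.3823.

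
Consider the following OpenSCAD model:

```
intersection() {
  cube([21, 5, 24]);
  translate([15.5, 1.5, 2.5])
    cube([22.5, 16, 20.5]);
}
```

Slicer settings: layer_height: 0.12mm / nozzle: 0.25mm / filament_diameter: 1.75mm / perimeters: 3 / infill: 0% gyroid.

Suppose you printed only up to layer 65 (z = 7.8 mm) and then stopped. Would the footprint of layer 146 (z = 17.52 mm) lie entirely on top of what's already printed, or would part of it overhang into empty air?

entirely on top

Compare the two slices. At z = 7.8: the 21×5 cube contributes its full rectangle (area 105.00 mm²); the 22.5×16 cube at (15.5, 1.5) contributes its full rectangle (area 360.00 mm²); After intersecting: the 22.5×16 cube at (15.5, 1.5) partially overlaps the 21×5 cube; clipping to the common part keeps 19.25 mm² — area = 19.25 mm². At z = 17.52: the cube is present — its section is the full 21×5 rectangle (area 105.00 mm²); the cube at (15.5, 1.5) (footprint 22.5×16) is included at this height (area 360.00 mm²); Taking the intersection: the 22.5×16 cube at (15.5, 1.5) partially overlaps the 21×5 cube; clipping to the common part keeps 19.25 mm² — area = 19.25 mm². Checking containment: the cross-section at z = 17.52 is a subset of the cross-section at z = 7.8.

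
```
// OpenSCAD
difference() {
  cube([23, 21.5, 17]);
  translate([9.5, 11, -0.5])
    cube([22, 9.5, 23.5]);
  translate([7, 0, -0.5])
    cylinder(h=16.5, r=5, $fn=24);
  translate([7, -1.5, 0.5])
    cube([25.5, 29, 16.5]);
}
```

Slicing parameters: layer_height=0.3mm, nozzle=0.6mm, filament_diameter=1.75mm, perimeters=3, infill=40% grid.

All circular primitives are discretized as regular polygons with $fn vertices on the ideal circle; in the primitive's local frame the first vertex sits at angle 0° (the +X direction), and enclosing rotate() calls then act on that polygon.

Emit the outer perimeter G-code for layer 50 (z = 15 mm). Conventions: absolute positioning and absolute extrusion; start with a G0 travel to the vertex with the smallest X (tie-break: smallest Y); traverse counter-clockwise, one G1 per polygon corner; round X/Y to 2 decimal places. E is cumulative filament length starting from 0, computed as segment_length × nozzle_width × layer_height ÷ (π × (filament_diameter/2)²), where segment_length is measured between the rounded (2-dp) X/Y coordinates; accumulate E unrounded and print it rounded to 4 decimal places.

G0 X0.00 Y0.00 Z15.00
G1 X2.00 Y0.00 E0.1497
G1 X2.17 Y1.29 E0.2470
G1 X2.67 Y2.50 E0.3450
G1 X3.46 Y3.54 E0.4428
G1 X4.50 Y4.33 E0.5405
G1 X5.71 Y4.83 E0.6385
G1 X7.00 Y5.00 E0.7358
G1 X7.00 Y21.50 E1.9706
G1 X0.00 Y21.50 E2.4945
G1 X0.00 Y0.00 E4.1034

At z = 15 mm: the 23×21.5 cube contributes its full rectangle; the 22×9.5 cube at (9.5, 11) contributes its full rectangle; the cylinder at (7, 0): section is a regular 24-gon, circumradius r=5; the 25.5×29 cube at (7, -1.5) contributes its full rectangle; Taking the first minus the rest: starting from the 23×21.5 cube, the 22×9.5 cube at (9.5, 11) partially overlaps it — only the 128.25 mm² overlap (of its 209.00 mm²) is removed, clipping the outline; the r=5 cylinder at (7, 0) partially overlaps it — only the 38.82 mm² overlap (of its 77.65 mm²) is removed, clipping the outline; the 25.5×29 cube at (7, -1.5) partially overlaps it — only the 196.34 mm² overlap (of its 739.50 mm²) is removed, clipping the outline — 1 connected region. The outline is a single polygon with 10 vertices. Extrusion per mm of travel: 0.6 × 0.3 / (π × 0.875²) = 0.074835. Accumulating E over each segment gives final E = 4.1034.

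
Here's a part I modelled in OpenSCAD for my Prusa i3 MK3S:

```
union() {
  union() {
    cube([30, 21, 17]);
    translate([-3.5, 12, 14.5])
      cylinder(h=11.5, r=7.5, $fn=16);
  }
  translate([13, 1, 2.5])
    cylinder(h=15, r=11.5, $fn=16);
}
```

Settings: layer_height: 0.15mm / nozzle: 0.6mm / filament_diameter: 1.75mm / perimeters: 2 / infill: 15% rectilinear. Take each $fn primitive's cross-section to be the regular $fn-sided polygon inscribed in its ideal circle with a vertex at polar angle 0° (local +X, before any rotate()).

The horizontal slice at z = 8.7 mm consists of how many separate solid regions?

At z = 8.7 mm: the 30×21 cube contributes its full rectangle; the cylinder at (-3.5, 12) is absent (z outside [14.5, 26]); Merging all regions: only the 30×21 cube is present, so the union is just that shape — 1 connected region; the r=11.5 cylinder at (13, 1) contributes a regular 16-gon of circumradius 11.5; Taking the union: the regions partially overlap (shared area 225.24 mm²), so overlapping operands fuse into one piece — 1 connected region. The result has 1 disconnected region.

1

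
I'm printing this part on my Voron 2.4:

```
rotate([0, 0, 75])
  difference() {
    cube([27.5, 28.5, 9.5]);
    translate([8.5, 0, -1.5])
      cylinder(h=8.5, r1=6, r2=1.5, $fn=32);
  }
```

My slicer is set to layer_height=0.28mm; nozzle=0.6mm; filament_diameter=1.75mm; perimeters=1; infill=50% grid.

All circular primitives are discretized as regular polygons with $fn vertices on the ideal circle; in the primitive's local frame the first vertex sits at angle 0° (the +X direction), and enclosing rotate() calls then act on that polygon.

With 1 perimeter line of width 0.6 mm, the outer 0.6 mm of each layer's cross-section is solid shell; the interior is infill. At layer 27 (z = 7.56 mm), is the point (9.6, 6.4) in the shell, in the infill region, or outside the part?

outside

At z = 7.56 mm: the cube (footprint 27.5×28.5) is included at this height; the cone at (8.5, 0) does not reach this height (z outside [-1.5, 7]); Taking the first minus the rest: none of the subtracted shapes is present at this height, so the 27.5×28.5 cube is unchanged — 1 connected region; (rotated 75° about Z; rotation is an isometry so areas/perimeters/island counts are preserved). Overall, the cross-section is a single solid region. Undo the 75° rotation: the query point maps to (8.667, -7.616) in the un-rotated model frame. The nearest boundary edge runs (0.00, 0.00)→(27.50, 0.00); distance from the point to it = 7.62 mm. The point is not inside any of the regions above, so it lies outside the cross-section (7.62 mm from the nearest boundary).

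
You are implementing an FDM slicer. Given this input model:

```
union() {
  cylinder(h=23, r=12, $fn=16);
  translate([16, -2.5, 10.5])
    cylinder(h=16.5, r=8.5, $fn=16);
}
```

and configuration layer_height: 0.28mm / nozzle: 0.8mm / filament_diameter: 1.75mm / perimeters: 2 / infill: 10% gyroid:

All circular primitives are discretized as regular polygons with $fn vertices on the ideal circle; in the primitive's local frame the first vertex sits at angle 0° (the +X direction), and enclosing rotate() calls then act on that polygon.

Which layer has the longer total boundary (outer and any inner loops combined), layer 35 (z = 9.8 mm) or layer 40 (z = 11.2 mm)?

Layer 35 (z = 9.8): the r=12 cylinder gives a regular 16-gon of circumradius 12 (constant along its height) (perimeter = 2·16·12.000·sin(180°/16) = 74.91 mm); the cylinder at (16, -2.5) is absent (z outside [10.5, 27]); Merging all regions: only the r=12 cylinder is present, so the union is just that shape — boundary = 74.91 mm. So its perimeter = 74.91 mm. Layer 40 (z = 11.2): the r=12 cylinder contributes a regular 16-gon of circumradius 12 (perimeter = 2·16·12.000·sin(180°/16) = 74.91 mm); the r=8.5 cylinder at (16, -2.5) gives a regular 16-gon of circumradius 8.5 (constant along its height) (perimeter = 2·16·8.500·sin(180°/16) = 53.06 mm); Merging all regions: the regions partially overlap (shared area 32.68 mm²), so the edge portions inside another operand are dropped and the merged outline is re-measured after clipping — boundary = 102.30 mm. So its perimeter = 102.30 mm. Layer 40 is larger (102.30 vs 74.91 mm).

layer 40 (z = 11.2 mm)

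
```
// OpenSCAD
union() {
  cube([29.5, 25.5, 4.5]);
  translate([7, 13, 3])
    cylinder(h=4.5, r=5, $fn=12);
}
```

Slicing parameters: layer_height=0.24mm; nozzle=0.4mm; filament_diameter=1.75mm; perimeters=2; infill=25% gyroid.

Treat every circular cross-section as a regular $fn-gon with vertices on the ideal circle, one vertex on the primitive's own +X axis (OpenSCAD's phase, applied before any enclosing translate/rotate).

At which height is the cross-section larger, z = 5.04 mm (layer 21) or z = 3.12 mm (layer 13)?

layer 13 (z = 3.12 mm)

Layer 21 (z = 5.04): the cube is not intersected at this z (z outside [0, 4.5]); the r=5 cylinder at (7, 13) contributes a regular 12-gon of circumradius 5 (area = (12/2)·5.000²·sin(360°/12) = 75.00 mm²); Combining (union): only the r=5 cylinder at (7, 13) is present, so the union is just that shape — area = 75.00 mm². So its area = 75.00 mm². Layer 13 (z = 3.12): the cube is present — its section is the full 29.5×25.5 rectangle (area 752.25 mm²); the r=5 cylinder at (7, 13) contributes a regular 12-gon of circumradius 5 (area = (12/2)·5.000²·sin(360°/12) = 75.00 mm²); Combining (union): the r=5 cylinder at (7, 13) lies entirely inside the 29.5×25.5 cube, so the union is just the 29.5×25.5 cube — area = 752.25 mm². So its area = 752.25 mm². Layer 13 is larger (752.25 vs 75.00 mm²).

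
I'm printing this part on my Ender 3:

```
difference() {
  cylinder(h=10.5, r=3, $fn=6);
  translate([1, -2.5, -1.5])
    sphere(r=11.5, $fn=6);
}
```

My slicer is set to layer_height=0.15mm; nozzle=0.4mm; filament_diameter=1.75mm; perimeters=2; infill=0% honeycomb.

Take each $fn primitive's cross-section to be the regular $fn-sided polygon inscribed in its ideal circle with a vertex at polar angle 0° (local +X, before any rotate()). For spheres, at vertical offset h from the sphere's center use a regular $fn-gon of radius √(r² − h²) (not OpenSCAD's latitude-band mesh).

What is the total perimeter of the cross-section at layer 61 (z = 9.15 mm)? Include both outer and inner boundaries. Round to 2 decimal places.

At z = 9.15 mm: the r=3 cylinder contributes a regular 6-gon of circumradius 3 (perimeter = 2·6·3.000·sin(180°/6) = 18.00 mm); the sphere at (1, -2.5): section is a regular 6-gon, circumradius = √(r²−h²) = √(11.5²−10.65²) = 4.339 (perimeter = 2·6·4.339·sin(180°/6) = 26.03 mm); Subtracting the remaining from the first: starting from the r=3 cylinder, the r=11.5 sphere at (1, -2.5) partially overlaps it — only the 16.41 mm² overlap (of its 48.92 mm²) is removed, clipping the outline — boundary = 14.65 mm. Overall, the cross-section is a single solid region. Total boundary length (outer) = 14.65 mm.

14.65 mm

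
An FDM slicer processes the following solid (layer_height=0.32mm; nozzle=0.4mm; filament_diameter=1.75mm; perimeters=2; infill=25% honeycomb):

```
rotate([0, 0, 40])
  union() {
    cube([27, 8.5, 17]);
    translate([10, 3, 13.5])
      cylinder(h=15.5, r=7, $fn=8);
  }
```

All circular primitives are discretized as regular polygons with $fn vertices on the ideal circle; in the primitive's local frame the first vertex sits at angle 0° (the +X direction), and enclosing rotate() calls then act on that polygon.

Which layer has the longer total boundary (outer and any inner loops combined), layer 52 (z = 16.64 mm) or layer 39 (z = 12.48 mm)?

Layer 52 (z = 16.64): the 27×8.5 cube contributes its full rectangle (perimeter 71.00 mm); the r=7 cylinder at (10, 3) gives a regular 8-gon of circumradius 7 (constant along its height) (perimeter = 2·8·7.000·sin(180°/8) = 42.86 mm); Combining (union): the regions partially overlap (shared area 102.14 mm²), so the edge portions inside another operand are dropped and the merged outline is re-measured after clipping — boundary = 75.02 mm; (whole slice rotated 40° about Z — lengths, areas and connectivity unchanged). So its perimeter = 75.02 mm. Layer 39 (z = 12.48): the 27×8.5 cube contributes its full rectangle (perimeter 71.00 mm); the cylinder at (10, 3) is not intersected at this z (z outside [13.5, 29]); Combining (union): only the 27×8.5 cube is present, so the union is just that shape — boundary = 71.00 mm; (whole slice rotated 40° about Z — lengths, areas and connectivity unchanged). So its perimeter = 71.00 mm. Layer 52 is larger (75.02 vs 71.00 mm).

layer 52 (z = 16.64 mm)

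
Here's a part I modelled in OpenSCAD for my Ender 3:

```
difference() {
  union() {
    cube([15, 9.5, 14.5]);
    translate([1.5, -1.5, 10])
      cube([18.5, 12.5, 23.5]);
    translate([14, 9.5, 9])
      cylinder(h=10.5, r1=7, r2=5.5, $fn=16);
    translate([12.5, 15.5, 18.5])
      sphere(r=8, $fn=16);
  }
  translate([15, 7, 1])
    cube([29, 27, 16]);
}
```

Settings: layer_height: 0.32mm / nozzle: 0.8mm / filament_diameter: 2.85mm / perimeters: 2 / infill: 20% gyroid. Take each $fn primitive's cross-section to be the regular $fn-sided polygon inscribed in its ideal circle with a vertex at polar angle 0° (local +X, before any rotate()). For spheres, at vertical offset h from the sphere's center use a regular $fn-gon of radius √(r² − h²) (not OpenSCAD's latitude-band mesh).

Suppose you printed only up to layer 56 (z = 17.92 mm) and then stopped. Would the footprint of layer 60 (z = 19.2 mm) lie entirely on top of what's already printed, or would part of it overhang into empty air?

entirely on top

Compare the two slices. At z = 17.92: the cube does not reach this height (z outside [0, 14.5]); the cube at (1.5, -1.5) is present — its section is the full 18.5×12.5 rectangle (area 231.25 mm²); the cone at (14, 9.5): at t=0.850 of its height the radius interpolates to r₁+(r₂−r₁)t = 5.726, giving a regular 16-gon of that circumradius (area = (16/2)·5.726²·sin(360°/16) = 100.37 mm²); the sphere at (12.5, 15.5): section is a regular 16-gon, circumradius = √(r²−h²) = √(8²−0.58²) = 7.979 (area = (16/2)·7.979²·sin(360°/16) = 194.90 mm²); Combining (union): the regions partially overlap — summed areas 526.52 mm² minus the doubly-counted overlap 130.86 mm² gives 395.66 mm² — area = 395.66 mm²; the cube at (15, 7) is not intersected at this z (z outside [1, 17]); Subtracting the remaining from the first: none of the subtracted shapes is present at this height, so the result so far is unchanged — area = 395.66 mm². At z = 19.2: the cube is absent (z outside [0, 14.5]); the cube at (1.5, -1.5) (footprint 18.5×12.5) is included at this height (area 231.25 mm²); the cone at (14, 9.5) contributes a regular 16-gon of circumradius 5.543 (interpolated between r1=7 and r2=5.5 at t=0.971) (area = (16/2)·5.543²·sin(360°/16) = 94.06 mm²); the sphere at (12.5, 15.5): section is a regular 16-gon, circumradius = √(r²−h²) = √(8²−0.7²) = 7.969 (area = (16/2)·7.969²·sin(360°/16) = 194.43 mm²); Taking the union: the regions partially overlap — summed areas 519.74 mm² minus the doubly-counted overlap 124.50 mm² gives 395.25 mm² — area = 395.25 mm²; the cube at (15, 7) is not intersected at this z (z outside [1, 17]); Subtracting the remaining from the first: none of the subtracted shapes is present at this height, so that combined region is unchanged — area = 395.25 mm². Checking containment: the cross-section at z = 19.2 is a subset of the cross-section at z = 17.92.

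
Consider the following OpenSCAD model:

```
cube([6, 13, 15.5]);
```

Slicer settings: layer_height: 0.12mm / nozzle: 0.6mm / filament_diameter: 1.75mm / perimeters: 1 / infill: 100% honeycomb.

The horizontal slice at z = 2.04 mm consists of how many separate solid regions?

At z = 2.04 mm: the cube is present — its section is the full 6×13 rectangle. The result has 1 disconnected region.

1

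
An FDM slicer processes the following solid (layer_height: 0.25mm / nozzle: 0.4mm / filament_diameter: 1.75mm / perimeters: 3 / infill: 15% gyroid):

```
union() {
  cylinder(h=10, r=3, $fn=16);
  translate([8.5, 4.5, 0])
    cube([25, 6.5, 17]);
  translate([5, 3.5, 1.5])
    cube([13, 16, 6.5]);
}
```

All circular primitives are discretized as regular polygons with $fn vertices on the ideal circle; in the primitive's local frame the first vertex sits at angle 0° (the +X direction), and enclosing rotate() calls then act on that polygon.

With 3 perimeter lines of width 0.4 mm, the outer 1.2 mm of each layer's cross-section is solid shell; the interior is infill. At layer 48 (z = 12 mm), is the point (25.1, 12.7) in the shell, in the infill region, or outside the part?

outside

At z = 12 mm: the cylinder does not reach this height (z outside [0, 10]); the cube at (8.5, 4.5) is present — its section is the full 25×6.5 rectangle; the cube at (5, 3.5) is not intersected at this z (z outside [1.5, 8]); Taking the union: only the 25×6.5 cube at (8.5, 4.5) is present, so the union is just that shape — 1 connected region. Overall, the cross-section is a single solid region. The nearest boundary edge runs (33.50, 11.00)→(8.50, 11.00); distance from the point to it = 1.70 mm. The point is not inside any of the regions above, so it lies outside the cross-section (1.70 mm from the nearest boundary).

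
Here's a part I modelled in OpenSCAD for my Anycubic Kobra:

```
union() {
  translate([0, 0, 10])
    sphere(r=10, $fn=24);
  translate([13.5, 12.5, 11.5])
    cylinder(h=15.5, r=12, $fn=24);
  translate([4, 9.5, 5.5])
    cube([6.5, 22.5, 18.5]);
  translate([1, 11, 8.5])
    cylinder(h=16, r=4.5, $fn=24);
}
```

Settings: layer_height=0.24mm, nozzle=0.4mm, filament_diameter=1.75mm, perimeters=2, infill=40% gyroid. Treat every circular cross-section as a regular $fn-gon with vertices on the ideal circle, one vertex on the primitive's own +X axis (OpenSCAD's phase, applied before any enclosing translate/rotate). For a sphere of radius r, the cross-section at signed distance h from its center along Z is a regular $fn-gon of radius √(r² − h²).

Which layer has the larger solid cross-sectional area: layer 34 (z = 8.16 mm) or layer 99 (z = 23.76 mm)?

layer 99 (z = 23.76 mm)

Layer 34 (z = 8.16): the r=10 sphere slices to a regular 24-gon of circumradius 9.829 (√(r²−h²) with h=1.84 from center) (area = (24/2)·9.829²·sin(360°/24) = 300.07 mm²); the cylinder at (13.5, 12.5) is not intersected at this z (z outside [11.5, 27]); the cube at (4, 9.5) is present — its section is the full 6.5×22.5 rectangle (area 146.25 mm²); the cylinder at (1, 11) does not reach this height (z outside [8.5, 24.5]); Merging all regions: the 2 present regions are separate (no shared area or edge), so areas and boundary lengths simply add and each stays a separate island — area = 446.32 mm². So its area = 446.32 mm². Layer 99 (z = 23.76): the sphere is absent (|z−center|=13.760 > r=10); the r=12 cylinder at (13.5, 12.5) contributes a regular 24-gon of circumradius 12 (area = (24/2)·12.000²·sin(360°/24) = 447.24 mm²); the cube at (4, 9.5) is present — its section is the full 6.5×22.5 rectangle (area 146.25 mm²); the r=4.5 cylinder at (1, 11) contributes a regular 24-gon of circumradius 4.5 (area = (24/2)·4.500²·sin(360°/24) = 62.89 mm²); Merging all regions: the regions partially overlap — summed areas 656.38 mm² minus the doubly-counted overlap 107.16 mm² gives 549.23 mm² — area = 549.23 mm². So its area = 549.23 mm². Layer 99 is larger (549.23 vs 446.32 mm²).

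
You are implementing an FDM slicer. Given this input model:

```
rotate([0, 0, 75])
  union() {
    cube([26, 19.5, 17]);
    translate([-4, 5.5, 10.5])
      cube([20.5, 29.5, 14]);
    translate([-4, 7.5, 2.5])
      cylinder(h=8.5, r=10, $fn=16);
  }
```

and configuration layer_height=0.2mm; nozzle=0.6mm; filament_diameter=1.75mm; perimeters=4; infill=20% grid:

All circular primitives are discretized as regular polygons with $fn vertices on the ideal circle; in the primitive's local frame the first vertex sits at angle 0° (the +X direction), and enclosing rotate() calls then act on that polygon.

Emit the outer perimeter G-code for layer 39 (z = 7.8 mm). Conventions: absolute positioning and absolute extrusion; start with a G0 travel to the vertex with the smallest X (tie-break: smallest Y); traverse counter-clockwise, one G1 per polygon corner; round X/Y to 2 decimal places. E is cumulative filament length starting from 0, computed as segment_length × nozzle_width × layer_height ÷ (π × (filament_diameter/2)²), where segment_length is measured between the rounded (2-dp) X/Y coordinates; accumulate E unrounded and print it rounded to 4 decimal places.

At z = 7.8 mm: the cube (footprint 26×19.5) is included at this height; the cube at (-4, 5.5) is absent (z outside [10.5, 24.5]); the r=10 cylinder at (-4, 7.5) contributes a regular 16-gon of circumradius 10; Combining (union): the regions partially overlap (shared area 74.30 mm²), so overlapping operands fuse into one piece — 1 connected region; (whole slice rotated 75° about Z — lengths, areas and connectivity unchanged). The outline is a single polygon with 16 vertices. Extrusion per mm of travel: 0.6 × 0.2 / (π × 0.875²) = 0.049890. Accumulating E over each segment gives final E = 5.7023.

G0 X-18.84 Y5.05 Z7.80
G1 X-16.06 Y4.30 E0.1437
G1 X-16.21 Y4.17 E0.1536
G1 X-17.94 Y0.67 E0.3483
G1 X-18.19 Y-3.23 E0.5433
G1 X-16.94 Y-6.92 E0.7377
G1 X-14.37 Y-9.86 E0.9325
G1 X-10.87 Y-11.58 E1.1271
G1 X-6.97 Y-11.84 E1.3221
G1 X-3.28 Y-10.58 E1.5166
G1 X-0.35 Y-8.01 E1.7110
G1 X1.38 Y-4.51 E1.9058
G1 X1.63 Y-0.62 E2.1003
G1 X0.63 Y2.35 E2.2566
G1 X6.73 Y25.11 E3.4322
G1 X-12.11 Y30.16 E4.4053
G1 X-18.84 Y5.05 E5.7023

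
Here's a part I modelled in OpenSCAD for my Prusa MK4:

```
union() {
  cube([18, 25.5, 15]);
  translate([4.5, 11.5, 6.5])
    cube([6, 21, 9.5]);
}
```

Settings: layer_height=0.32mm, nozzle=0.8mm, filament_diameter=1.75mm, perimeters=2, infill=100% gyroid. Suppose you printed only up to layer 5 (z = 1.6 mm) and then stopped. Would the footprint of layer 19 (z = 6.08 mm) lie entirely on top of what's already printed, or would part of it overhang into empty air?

entirely on top

Compare the two slices. At z = 1.6: the 18×25.5 cube contributes its full rectangle (area 459.00 mm²); the cube at (4.5, 11.5) does not reach this height (z outside [6.5, 16]); Merging all regions: only the 18×25.5 cube is present, so the union is just that shape — area = 459.00 mm². At z = 6.08: the 18×25.5 cube contributes its full rectangle (area 459.00 mm²); the cube at (4.5, 11.5) is absent (z outside [6.5, 16]); Taking the union: only the 18×25.5 cube is present, so the union is just that shape — area = 459.00 mm². Checking containment: the cross-section at z = 6.08 is a subset of the cross-section at z = 1.6.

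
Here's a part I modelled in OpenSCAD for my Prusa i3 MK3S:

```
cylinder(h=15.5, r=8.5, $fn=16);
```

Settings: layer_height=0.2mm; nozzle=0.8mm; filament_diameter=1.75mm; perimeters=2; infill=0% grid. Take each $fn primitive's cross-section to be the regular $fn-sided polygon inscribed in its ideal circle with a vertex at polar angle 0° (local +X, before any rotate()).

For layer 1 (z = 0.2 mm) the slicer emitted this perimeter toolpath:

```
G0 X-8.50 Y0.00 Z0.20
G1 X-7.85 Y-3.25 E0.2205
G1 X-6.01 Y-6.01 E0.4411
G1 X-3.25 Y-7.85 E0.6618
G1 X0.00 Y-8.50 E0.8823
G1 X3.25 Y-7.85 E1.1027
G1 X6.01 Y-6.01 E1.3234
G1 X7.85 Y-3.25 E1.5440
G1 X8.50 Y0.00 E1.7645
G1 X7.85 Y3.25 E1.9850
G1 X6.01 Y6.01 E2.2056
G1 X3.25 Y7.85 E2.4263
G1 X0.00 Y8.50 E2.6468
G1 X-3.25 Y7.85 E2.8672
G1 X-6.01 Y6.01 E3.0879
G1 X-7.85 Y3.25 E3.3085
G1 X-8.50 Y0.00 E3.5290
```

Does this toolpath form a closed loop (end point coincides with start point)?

Start point (G0): (-8.50, 0.00). End point (last G1): the path returns to the start — closed.

yes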